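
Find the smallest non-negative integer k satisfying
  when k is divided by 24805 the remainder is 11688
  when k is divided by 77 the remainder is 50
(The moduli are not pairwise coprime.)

gcd(24805, 77) = 11 and 11 | (50 − 11688), so the pair is consistent; merging gives k ≡ 160518 (mod 173635), where 173635 = lcm(24805, 77).
The solution is unique modulo lcm(24805, 77) = 173635.

160518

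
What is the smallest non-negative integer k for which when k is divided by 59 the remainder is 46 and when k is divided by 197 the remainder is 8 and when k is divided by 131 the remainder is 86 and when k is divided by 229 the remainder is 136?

The moduli are pairwise coprime; N = 59·197·131·229 = 348678377.
N/59 = 5909803; 5909803 ≡ 9 (mod 59); 9·46 ≡ 1, so inverse 46.
N/197 = 1769941; 1769941 ≡ 93 (mod 197); 93·161 ≡ 1, so inverse 161.
N/131 = 2661667; 2661667 ≡ 9 (mod 131); 9·102 ≡ 1, so inverse 102.
N/229 = 1522613; 1522613 ≡ 221 (mod 229); 221·143 ≡ 1, so inverse 143.
k ≡ 46·5909803·46 + 8·1769941·161 + 86·2661667·102 + 136·1522613·143 = 67744747704.
67744747704 mod 348678377 = 101142566.

101142566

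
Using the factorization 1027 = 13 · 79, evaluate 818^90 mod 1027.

Mod 13: 818 ≡ 12; by Fermat, exponent reduces to 90 mod 12 = 6; 12^6 ≡ 1 (mod 13).
Mod 79: 818 ≡ 28; by Fermat, exponent reduces to 90 mod 78 = 12; 28^12 ≡ 46 (mod 79).
Combine by CRT: x ≡ 1 (mod 13), x ≡ 46 (mod 79) ⇒ x ≡ 599 (mod 1027).

599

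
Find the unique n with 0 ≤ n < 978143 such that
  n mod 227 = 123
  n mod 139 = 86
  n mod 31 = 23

504517

The moduli are pairwise coprime; M = 227·139·31 = 978143.
M/227 = 4309; 4309 ≡ 223 (mod 227); 223·170 ≡ 1, so inverse 170.
M/139 = 7037; 7037 ≡ 87 (mod 139); 87·8 ≡ 1, so inverse 8.
M/31 = 31553; 31553 ≡ 26 (mod 31); 26·6 ≡ 1, so inverse 6.
n ≡ 123·4309·170 + 86·7037·8 + 23·31553·6 = 99296960.
99296960 mod 978143 = 504517.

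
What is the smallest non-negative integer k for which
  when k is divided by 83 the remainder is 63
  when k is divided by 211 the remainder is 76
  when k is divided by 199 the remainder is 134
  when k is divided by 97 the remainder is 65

272138803

The moduli are pairwise coprime; N = 83·211·199·97 = 338053439.
N/83 = 4072933; 4072933 ≡ 40 (mod 83); 40·27 ≡ 1, so inverse 27.
N/211 = 1602149; 1602149 ≡ 26 (mod 211); 26·138 ≡ 1, so inverse 138.
N/199 = 1698761; 1698761 ≡ 97 (mod 199); 97·119 ≡ 1, so inverse 119.
N/97 = 3485087; 3485087 ≡ 71 (mod 97); 71·41 ≡ 1, so inverse 41.
k ≡ 63·4072933·27 + 76·1602149·138 + 134·1698761·119 + 65·3485087·41 = 60107597506.
60107597506 mod 338053439 = 272138803.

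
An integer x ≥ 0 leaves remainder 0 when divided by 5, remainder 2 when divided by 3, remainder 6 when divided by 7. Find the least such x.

20

From x ≡ 0 (mod 5) write x = 0 + 5t. Substituting into x ≡ 2 (mod 3) gives 5t ≡ 2 (mod 3), and since 2⁻¹ ≡ 2 (mod 3), t ≡ 1. Hence x ≡ 0 + 5·1 = 5 (mod 15).
From x ≡ 5 (mod 15) write x = 5 + 15t. Substituting into x ≡ 6 (mod 7) gives 15t ≡ 1 (mod 7), and since 1⁻¹ ≡ 1 (mod 7), t ≡ 1. Hence x ≡ 5 + 15·1 = 20 (mod 105).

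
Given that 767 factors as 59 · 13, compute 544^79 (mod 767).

210

Mod 59: 544 ≡ 13; by Fermat, exponent reduces to 79 mod 58 = 21; 13^21 ≡ 33 (mod 59).
Mod 13: 544 ≡ 11; by Fermat, exponent reduces to 79 mod 12 = 7; 11^7 ≡ 2 (mod 13).
Combine by CRT: x ≡ 33 (mod 59), x ≡ 2 (mod 13) ⇒ x ≡ 210 (mod 767).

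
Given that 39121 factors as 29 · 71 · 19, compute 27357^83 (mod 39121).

14126

Mod 29: 27357 ≡ 10; by Fermat, exponent reduces to 83 mod 28 = 27; 10^27 ≡ 3 (mod 29).
Mod 71: 27357 ≡ 22; by Fermat, exponent reduces to 83 mod 70 = 13; 22^13 ≡ 68 (mod 71).
Mod 19: 27357 ≡ 16; by Fermat, exponent reduces to 83 mod 18 = 11; 16^11 ≡ 9 (mod 19).
Combine by CRT: x ≡ 3 (mod 29), x ≡ 68 (mod 71), x ≡ 9 (mod 19) ⇒ x ≡ 14126 (mod 39121).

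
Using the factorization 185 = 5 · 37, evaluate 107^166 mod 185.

Mod 5: 107 ≡ 2; by Fermat, exponent reduces to 166 mod 4 = 2; 2^2 ≡ 4 (mod 5).
Mod 37: 107 ≡ 33; by Fermat, exponent reduces to 166 mod 36 = 22; 33^22 ≡ 34 (mod 37).
Combine by CRT: x ≡ 4 (mod 5), x ≡ 34 (mod 37) ⇒ x ≡ 34 (mod 185).

34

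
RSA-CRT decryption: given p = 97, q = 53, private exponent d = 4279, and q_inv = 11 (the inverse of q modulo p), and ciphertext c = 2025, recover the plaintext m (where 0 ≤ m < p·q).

4066

d_p = d mod (p−1) = 4279 mod 96 = 55; d_q = d mod (q−1) = 15.
m₁ = c^(d_p) mod p: c ≡ 85 (mod 97), and 85^55 mod 97 = 89.
m₂ = c^(d_q) mod q: c ≡ 11 (mod 53), and 11^15 mod 53 = 38.
h = q_inv·(m₁ − m₂) mod p = 11·(89 − 38) mod 97 = 76.
m = m₂ + h·q = 38 + 76·53 = 4066.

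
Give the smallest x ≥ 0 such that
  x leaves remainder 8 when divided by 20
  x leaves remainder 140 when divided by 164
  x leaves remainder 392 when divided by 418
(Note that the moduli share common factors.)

47208

gcd(20, 164) = 4 and 4 | (140 − 8), so the pair is consistent; merging gives x ≡ 468 (mod 820), where 820 = lcm(20, 164).
gcd(820, 418) = 2 and 2 | (392 − 468), so the pair is consistent; merging gives x ≡ 47208 (mod 171380), where 171380 = lcm(820, 418).
The solution is unique modulo lcm(20, 164, 418) = 171380.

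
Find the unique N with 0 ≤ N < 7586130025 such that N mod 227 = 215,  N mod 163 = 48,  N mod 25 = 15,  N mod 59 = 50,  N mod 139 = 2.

6098752465

Combine the congruences pairwise.
From N ≡ 215 (mod 227) write N = 215 + 227t. Substituting into N ≡ 48 (mod 163) gives 227t ≡ 159 (mod 163), and since 64⁻¹ ≡ 135 (mod 163), t ≡ 112. Hence N ≡ 215 + 227·112 = 25639 (mod 37001).
From N ≡ 25639 (mod 37001) write N = 25639 + 37001t. Substituting into N ≡ 15 (mod 25) gives 37001t ≡ 1 (mod 25), and since 1⁻¹ ≡ 1 (mod 25), t ≡ 1. Hence N ≡ 25639 + 37001·1 = 62640 (mod 925025).
From N ≡ 62640 (mod 925025) write N = 62640 + 925025t. Substituting into N ≡ 50 (mod 59) gives 925025t ≡ 9 (mod 59), and since 23⁻¹ ≡ 18 (mod 59), t ≡ 44. Hence N ≡ 62640 + 925025·44 = 40763740 (mod 54576475).
From N ≡ 40763740 (mod 54576475) write N = 40763740 + 54576475t. Substituting into N ≡ 2 (mod 139) gives 54576475t ≡ 97 (mod 139), and since 71⁻¹ ≡ 47 (mod 139), t ≡ 111. Hence N ≡ 40763740 + 54576475·111 = 6098752465 (mod 7586130025).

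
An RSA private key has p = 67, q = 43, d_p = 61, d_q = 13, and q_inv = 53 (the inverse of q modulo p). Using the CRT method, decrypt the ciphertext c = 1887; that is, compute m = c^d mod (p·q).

m₁ = c^(d_p) mod p: c ≡ 11 (mod 67), and 11^61 mod 67 = 63.
m₂ = c^(d_q) mod q: c ≡ 38 (mod 43), and 38^13 mod 43 = 10.
h = q_inv·(m₁ − m₂) mod p = 53·(63 − 10) mod 67 = 62.
m = m₂ + h·q = 10 + 62·43 = 2676.

2676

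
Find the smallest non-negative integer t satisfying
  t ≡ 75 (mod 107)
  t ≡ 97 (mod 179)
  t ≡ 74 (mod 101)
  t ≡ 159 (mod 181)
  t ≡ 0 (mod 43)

From t ≡ 75 (mod 107) write t = 75 + 107s. Substituting into t ≡ 97 (mod 179) gives 107s ≡ 22 (mod 179), and since 107⁻¹ ≡ 87 (mod 179), s ≡ 124. Hence t ≡ 75 + 107·124 = 13343 (mod 19153).
From t ≡ 13343 (mod 19153) write t = 13343 + 19153s. Substituting into t ≡ 74 (mod 101) gives 19153s ≡ 63 (mod 101), and since 64⁻¹ ≡ 30 (mod 101), s ≡ 72. Hence t ≡ 13343 + 19153·72 = 1392359 (mod 1934453).
From t ≡ 1392359 (mod 1934453) write t = 1392359 + 1934453s. Substituting into t ≡ 159 (mod 181) gives 1934453s ≡ 52 (mod 181), and since 106⁻¹ ≡ 111 (mod 181), s ≡ 161. Hence t ≡ 1392359 + 1934453·161 = 312839292 (mod 350135993).
From t ≡ 312839292 (mod 350135993) write t = 312839292 + 350135993s. Substituting into t ≡ 0 (mod 43) gives 350135993s ≡ 27 (mod 43), and since 22⁻¹ ≡ 2 (mod 43), s ≡ 11. Hence t ≡ 312839292 + 350135993·11 = 4164335215 (mod 15055847699).

4164335215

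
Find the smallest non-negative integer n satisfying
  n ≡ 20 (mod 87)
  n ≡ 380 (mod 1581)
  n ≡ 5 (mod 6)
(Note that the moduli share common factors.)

gcd(87, 1581) = 3 and 3 | (380 − 20), so the pair is consistent; merging gives n ≡ 8285 (mod 45849), where 45849 = lcm(87, 1581).
gcd(45849, 6) = 3 and 3 | (5 − 8285), so the pair is consistent; merging gives n ≡ 8285 (mod 91698), where 91698 = lcm(45849, 6).
The solution is unique modulo lcm(87, 1581, 6) = 91698.

8285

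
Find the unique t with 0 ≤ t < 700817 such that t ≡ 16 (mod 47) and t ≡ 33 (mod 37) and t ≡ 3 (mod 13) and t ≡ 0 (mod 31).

From t ≡ 16 (mod 47) write t = 16 + 47s. Substituting into t ≡ 33 (mod 37) gives 47s ≡ 17 (mod 37), and since 10⁻¹ ≡ 26 (mod 37), s ≡ 35. Hence t ≡ 16 + 47·35 = 1661 (mod 1739).
From t ≡ 1661 (mod 1739) write t = 1661 + 1739s. Substituting into t ≡ 3 (mod 13) gives 1739s ≡ 6 (mod 13), and since 10⁻¹ ≡ 4 (mod 13), s ≡ 11. Hence t ≡ 1661 + 1739·11 = 20790 (mod 22607).
From t ≡ 20790 (mod 22607) write t = 20790 + 22607s. Substituting into t ≡ 0 (mod 31) gives 22607s ≡ 11 (mod 31), and since 8⁻¹ ≡ 4 (mod 31), s ≡ 13. Hence t ≡ 20790 + 22607·13 = 314681 (mod 700817).

314681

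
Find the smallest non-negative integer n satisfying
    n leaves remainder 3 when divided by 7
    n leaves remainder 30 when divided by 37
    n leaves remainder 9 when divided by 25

The moduli are pairwise coprime; M = 7·37·25 = 6475.
M/7 = 925; 925 ≡ 1 (mod 7), inverse 1.
M/37 = 175; 175 ≡ 27 (mod 37); 27·11 ≡ 1, so inverse 11.
M/25 = 259; 259 ≡ 9 (mod 25); 9·14 ≡ 1, so inverse 14.
n ≡ 3·925·1 + 30·175·11 + 9·259·14 = 93159.
93159 mod 6475 = 2509.

2509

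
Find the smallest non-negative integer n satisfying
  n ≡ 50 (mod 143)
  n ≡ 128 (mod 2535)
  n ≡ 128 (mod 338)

gcd(143, 2535) = 13 and 13 | (128 − 50), so the pair is consistent; merging gives n ≡ 5198 (mod 27885), where 27885 = lcm(143, 2535).
gcd(27885, 338) = 169 and 169 | (128 − 5198), so the pair is consistent; merging gives n ≡ 5198 (mod 55770), where 55770 = lcm(27885, 338).
The solution is unique modulo lcm(143, 2535, 338) = 55770.

5198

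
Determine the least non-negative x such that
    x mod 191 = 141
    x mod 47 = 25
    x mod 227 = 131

The moduli are pairwise coprime; N = 191·47·227 = 2037779.
N/191 = 10669; 10669 ≡ 164 (mod 191); 164·99 ≡ 1, so inverse 99.
N/47 = 43357; 43357 ≡ 23 (mod 47); 23·45 ≡ 1, so inverse 45.
N/227 = 8977; 8977 ≡ 124 (mod 227); 124·119 ≡ 1, so inverse 119.
x ≡ 141·10669·99 + 25·43357·45 + 131·8977·119 = 337647649.
337647649 mod 2037779 = 1414114.

1414114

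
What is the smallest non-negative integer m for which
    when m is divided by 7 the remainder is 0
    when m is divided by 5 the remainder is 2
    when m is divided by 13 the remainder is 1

The moduli are pairwise coprime; N = 7·5·13 = 455.
N/7 = 65; 65 ≡ 2 (mod 7); 2·4 ≡ 1, so inverse 4.
N/5 = 91; 91 ≡ 1 (mod 5), inverse 1.
N/13 = 35; 35 ≡ 9 (mod 13); 9·3 ≡ 1, so inverse 3.
m ≡ 0·65·4 + 2·91·1 + 1·35·3 = 287.
287 mod 455 = 287.

287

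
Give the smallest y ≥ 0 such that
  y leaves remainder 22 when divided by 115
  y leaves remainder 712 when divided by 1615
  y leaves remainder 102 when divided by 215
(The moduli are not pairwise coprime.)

Combine the congruences pairwise.
gcd(115, 1615) = 5 and 5 | (712 − 22), so the pair is consistent; merging gives y ≡ 712 (mod 37145), where 37145 = lcm(115, 1615).
gcd(37145, 215) = 5 and 5 | (102 − 712), so the pair is consistent; merging gives y ≡ 1412222 (mod 1597235), where 1597235 = lcm(37145, 215).
The solution is unique modulo lcm(115, 1615, 215) = 1597235.

1412222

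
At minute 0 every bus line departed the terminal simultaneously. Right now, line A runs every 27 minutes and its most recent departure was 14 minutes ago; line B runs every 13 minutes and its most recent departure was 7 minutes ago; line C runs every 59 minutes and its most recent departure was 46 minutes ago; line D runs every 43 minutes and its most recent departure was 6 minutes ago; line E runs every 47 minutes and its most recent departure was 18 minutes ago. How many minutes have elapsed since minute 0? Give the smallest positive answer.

Combine the congruences pairwise.
From t ≡ 14 (mod 27) write t = 14 + 27s. Substituting into t ≡ 7 (mod 13) gives 27s ≡ 6 (mod 13), and since 1⁻¹ ≡ 1 (mod 13), s ≡ 6. Hence t ≡ 14 + 27·6 = 176 (mod 351).
From t ≡ 176 (mod 351) write t = 176 + 351s. Substituting into t ≡ 46 (mod 59) gives 351s ≡ 47 (mod 59), and since 56⁻¹ ≡ 39 (mod 59), s ≡ 4. Hence t ≡ 176 + 351·4 = 1580 (mod 20709).
From t ≡ 1580 (mod 20709) write t = 1580 + 20709s. Substituting into t ≡ 6 (mod 43) gives 20709s ≡ 17 (mod 43), and since 26⁻¹ ≡ 5 (mod 43), s ≡ 42. Hence t ≡ 1580 + 20709·42 = 871358 (mod 890487).
From t ≡ 871358 (mod 890487) write t = 871358 + 890487s. Substituting into t ≡ 18 (mod 47) gives 890487s ≡ 40 (mod 47), and since 25⁻¹ ≡ 32 (mod 47), s ≡ 11. Hence t ≡ 871358 + 890487·11 = 10666715 (mod 41852889).

10666715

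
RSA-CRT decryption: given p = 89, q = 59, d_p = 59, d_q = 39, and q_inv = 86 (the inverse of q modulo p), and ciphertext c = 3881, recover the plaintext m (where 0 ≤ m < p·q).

m₁ = c^(d_p) mod p: c ≡ 54 (mod 89), and 54^59 mod 89 = 48.
m₂ = c^(d_q) mod q: c ≡ 46 (mod 59), and 46^39 mod 59 = 36.
h = q_inv·(m₁ − m₂) mod p = 86·(48 − 36) mod 89 = 53.
m = m₂ + h·q = 36 + 53·59 = 3163.

3163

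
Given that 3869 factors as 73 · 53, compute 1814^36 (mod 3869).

3065

Mod 73: 1814 ≡ 62; 62^36 ≡ 72 (mod 73).
Mod 53: 1814 ≡ 12; 12^36 ≡ 44 (mod 53).
Combine by CRT: x ≡ 72 (mod 73), x ≡ 44 (mod 53) ⇒ x ≡ 3065 (mod 3869).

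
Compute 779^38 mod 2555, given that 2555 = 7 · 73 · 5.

1306

Mod 7: 779 ≡ 2; by Fermat, exponent reduces to 38 mod 6 = 2; 2^2 ≡ 4 (mod 7).
Mod 73: 779 ≡ 49; 49^38 ≡ 65 (mod 73).
Mod 5: 779 ≡ 4; by Fermat, exponent reduces to 38 mod 4 = 2; 4^2 ≡ 1 (mod 5).
Combine by CRT: x ≡ 4 (mod 7), x ≡ 65 (mod 73), x ≡ 1 (mod 5) ⇒ x ≡ 1306 (mod 2555).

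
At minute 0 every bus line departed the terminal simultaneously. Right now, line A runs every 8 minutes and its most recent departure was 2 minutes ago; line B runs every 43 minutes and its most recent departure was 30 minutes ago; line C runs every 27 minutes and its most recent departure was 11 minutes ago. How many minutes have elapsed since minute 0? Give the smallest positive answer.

2954

The moduli are pairwise coprime; N = 8·43·27 = 9288.
N/8 = 1161; 1161 ≡ 1 (mod 8), inverse 1.
N/43 = 216; 216 ≡ 1 (mod 43), inverse 1.
N/27 = 344; 344 ≡ 20 (mod 27); 20·23 ≡ 1, so inverse 23.
t ≡ 2·1161·1 + 30·216·1 + 11·344·23 = 95834.
95834 mod 9288 = 2954.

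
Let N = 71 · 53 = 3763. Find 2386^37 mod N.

Mod 71: 2386 ≡ 43; 43^37 ≡ 3 (mod 71).
Mod 53: 2386 ≡ 1; 1^37 ≡ 1 (mod 53).
Combine by CRT: x ≡ 3 (mod 71), x ≡ 1 (mod 53) ⇒ x ≡ 3340 (mod 3763).

3340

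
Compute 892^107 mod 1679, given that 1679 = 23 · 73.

Mod 23: 892 ≡ 18; by Fermat, exponent reduces to 107 mod 22 = 19; 18^19 ≡ 16 (mod 23).
Mod 73: 892 ≡ 16; by Fermat, exponent reduces to 107 mod 72 = 35; 16^35 ≡ 32 (mod 73).
Combine by CRT: x ≡ 16 (mod 23), x ≡ 32 (mod 73) ⇒ x ≡ 1419 (mod 1679).

1419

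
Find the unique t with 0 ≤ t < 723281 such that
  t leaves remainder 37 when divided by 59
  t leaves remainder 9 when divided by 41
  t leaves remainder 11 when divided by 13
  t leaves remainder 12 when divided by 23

295332

The moduli are pairwise coprime; N = 59·41·13·23 = 723281.
N/59 = 12259; 12259 ≡ 46 (mod 59); 46·9 ≡ 1, so inverse 9.
N/41 = 17641; 17641 ≡ 11 (mod 41); 11·15 ≡ 1, so inverse 15.
N/13 = 55637; 55637 ≡ 10 (mod 13); 10·4 ≡ 1, so inverse 4.
N/23 = 31447; 31447 ≡ 6 (mod 23); 6·4 ≡ 1, so inverse 4.
t ≡ 37·12259·9 + 9·17641·15 + 11·55637·4 + 12·31447·4 = 10421266.
10421266 mod 723281 = 295332.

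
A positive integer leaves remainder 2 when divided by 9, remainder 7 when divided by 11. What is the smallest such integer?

29

From a ≡ 2 (mod 9) write a = 2 + 9t. Substituting into a ≡ 7 (mod 11) gives 9t ≡ 5 (mod 11), and since 9⁻¹ ≡ 5 (mod 11), t ≡ 3. Hence a ≡ 2 + 9·3 = 29 (mod 99).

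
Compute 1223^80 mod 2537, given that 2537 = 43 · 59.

2476

Mod 43: 1223 ≡ 19; by Fermat, exponent reduces to 80 mod 42 = 38; 19^38 ≡ 25 (mod 43).
Mod 59: 1223 ≡ 43; by Fermat, exponent reduces to 80 mod 58 = 22; 43^22 ≡ 57 (mod 59).
Combine by CRT: x ≡ 25 (mod 43), x ≡ 57 (mod 59) ⇒ x ≡ 2476 (mod 2537).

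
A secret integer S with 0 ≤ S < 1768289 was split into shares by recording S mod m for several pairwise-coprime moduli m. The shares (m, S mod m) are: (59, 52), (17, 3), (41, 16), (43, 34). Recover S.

The moduli are pairwise coprime; N = 59·17·41·43 = 1768289.
N/59 = 29971; 29971 ≡ 58 (mod 59); 58·58 ≡ 1, so inverse 58.
N/17 = 104017; 104017 ≡ 11 (mod 17); 11·14 ≡ 1, so inverse 14.
N/41 = 43129; 43129 ≡ 38 (mod 41); 38·27 ≡ 1, so inverse 27.
N/43 = 41123; 41123 ≡ 15 (mod 43); 15·23 ≡ 1, so inverse 23.
S ≡ 52·29971·58 + 3·104017·14 + 16·43129·27 + 34·41123·23 = 145551164.
145551164 mod 1768289 = 551466.

551466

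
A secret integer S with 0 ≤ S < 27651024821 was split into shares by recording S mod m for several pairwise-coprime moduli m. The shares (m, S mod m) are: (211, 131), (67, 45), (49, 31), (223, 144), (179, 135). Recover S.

The moduli are pairwise coprime; N = 211·67·49·223·179 = 27651024821.
N/211 = 131047511; 131047511 ≡ 53 (mod 211); 53·4 ≡ 1, so inverse 4.
N/67 = 412701863; 412701863 ≡ 20 (mod 67); 20·57 ≡ 1, so inverse 57.
N/49 = 564306629; 564306629 ≡ 40 (mod 49); 40·38 ≡ 1, so inverse 38.
N/223 = 123995627; 123995627 ≡ 45 (mod 223); 45·114 ≡ 1, so inverse 114.
N/179 = 154474999; 154474999 ≡ 147 (mod 179); 147·151 ≡ 1, so inverse 151.
S ≡ 131·131047511·4 + 45·412701863·57 + 31·564306629·38 + 144·123995627·114 + 135·154474999·151 = 6976487450768.
6976487450768 mod 27651024821 = 8429195876.

8429195876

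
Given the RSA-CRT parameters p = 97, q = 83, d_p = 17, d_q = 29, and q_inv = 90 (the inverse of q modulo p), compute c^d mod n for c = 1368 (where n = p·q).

m₁ = c^(d_p) mod p: c ≡ 10 (mod 97), and 10^17 mod 97 = 38.
m₂ = c^(d_q) mod q: c ≡ 40 (mod 83), and 40^29 mod 83 = 69.
h = q_inv·(m₁ − m₂) mod p = 90·(38 − 69) mod 97 = 23.
m = m₂ + h·q = 69 + 23·83 = 1978.

1978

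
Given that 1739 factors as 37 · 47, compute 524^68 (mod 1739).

1296

Mod 37: 524 ≡ 6; by Fermat, exponent reduces to 68 mod 36 = 32; 6^32 ≡ 1 (mod 37).
Mod 47: 524 ≡ 7; by Fermat, exponent reduces to 68 mod 46 = 22; 7^22 ≡ 27 (mod 47).
Combine by CRT: x ≡ 1 (mod 37), x ≡ 27 (mod 47) ⇒ x ≡ 1296 (mod 1739).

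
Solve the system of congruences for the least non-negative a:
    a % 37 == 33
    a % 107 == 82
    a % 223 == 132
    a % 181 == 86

From a ≡ 33 (mod 37) write a = 33 + 37t. Substituting into a ≡ 82 (mod 107) gives 37t ≡ 49 (mod 107), and since 37⁻¹ ≡ 81 (mod 107), t ≡ 10. Hence a ≡ 33 + 37·10 = 403 (mod 3959).
From a ≡ 403 (mod 3959) write a = 403 + 3959t. Substituting into a ≡ 132 (mod 223) gives 3959t ≡ 175 (mod 223), and since 168⁻¹ ≡ 150 (mod 223), t ≡ 159. Hence a ≡ 403 + 3959·159 = 629884 (mod 882857).
From a ≡ 629884 (mod 882857) write a = 629884 + 882857t. Substituting into a ≡ 86 (mod 181) gives 882857t ≡ 82 (mod 181), and since 120⁻¹ ≡ 89 (mod 181), t ≡ 58. Hence a ≡ 629884 + 882857·58 = 51835590 (mod 159797117).

51835590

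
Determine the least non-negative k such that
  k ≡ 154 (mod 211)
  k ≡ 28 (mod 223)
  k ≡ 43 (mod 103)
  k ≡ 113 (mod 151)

The moduli are pairwise coprime; N = 211·223·103·151 = 731815309.
N/211 = 3468319; 3468319 ≡ 112 (mod 211); 112·130 ≡ 1, so inverse 130.
N/223 = 3281683; 3281683 ≡ 15 (mod 223); 15·119 ≡ 1, so inverse 119.
N/103 = 7105003; 7105003 ≡ 63 (mod 103); 63·18 ≡ 1, so inverse 18.
N/151 = 4846459; 4846459 ≡ 114 (mod 151); 114·102 ≡ 1, so inverse 102.
k ≡ 154·3468319·130 + 28·3281683·119 + 43·7105003·18 + 113·4846459·102 = 141729872892.
141729872892 mod 731815309 = 489518255.

489518255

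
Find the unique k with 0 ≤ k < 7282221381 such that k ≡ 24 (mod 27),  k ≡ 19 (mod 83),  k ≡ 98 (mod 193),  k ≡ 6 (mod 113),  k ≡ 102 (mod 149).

Combine the congruences pairwise.
From k ≡ 24 (mod 27) write k = 24 + 27t. Substituting into k ≡ 19 (mod 83) gives 27t ≡ 78 (mod 83), and since 27⁻¹ ≡ 40 (mod 83), t ≡ 49. Hence k ≡ 24 + 27·49 = 1347 (mod 2241).
From k ≡ 1347 (mod 2241) write k = 1347 + 2241t. Substituting into k ≡ 98 (mod 193) gives 2241t ≡ 102 (mod 193), and since 118⁻¹ ≡ 18 (mod 193), t ≡ 99. Hence k ≡ 1347 + 2241·99 = 223206 (mod 432513).
From k ≡ 223206 (mod 432513) write k = 223206 + 432513t. Substituting into k ≡ 6 (mod 113) gives 432513t ≡ 88 (mod 113), and since 62⁻¹ ≡ 31 (mod 113), t ≡ 16. Hence k ≡ 223206 + 432513·16 = 7143414 (mod 48873969).
From k ≡ 7143414 (mod 48873969) write k = 7143414 + 48873969t. Substituting into k ≡ 102 (mod 149) gives 48873969t ≡ 46 (mod 149), and since 32⁻¹ ≡ 14 (mod 149), t ≡ 48. Hence k ≡ 7143414 + 48873969·48 = 2353093926 (mod 7282221381).

2353093926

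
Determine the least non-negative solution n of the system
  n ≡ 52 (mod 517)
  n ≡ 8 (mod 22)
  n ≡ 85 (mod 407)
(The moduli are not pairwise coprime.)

2120

gcd(517, 22) = 11 and 11 | (8 − 52), so the pair is consistent; merging gives n ≡ 52 (mod 1034), where 1034 = lcm(517, 22).
gcd(1034, 407) = 11 and 11 | (85 − 52), so the pair is consistent; merging gives n ≡ 2120 (mod 38258), where 38258 = lcm(1034, 407).
The solution is unique modulo lcm(517, 22, 407) = 38258.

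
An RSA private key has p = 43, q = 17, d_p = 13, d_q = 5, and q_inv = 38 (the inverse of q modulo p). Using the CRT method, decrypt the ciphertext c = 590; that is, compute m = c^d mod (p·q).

m₁ = c^(d_p) mod p: c ≡ 31 (mod 43), and 31^13 mod 43 = 40.
m₂ = c^(d_q) mod q: c ≡ 12 (mod 17), and 12^5 mod 17 = 3.
h = q_inv·(m₁ − m₂) mod p = 38·(40 − 3) mod 43 = 30.
m = m₂ + h·q = 3 + 30·17 = 513.

513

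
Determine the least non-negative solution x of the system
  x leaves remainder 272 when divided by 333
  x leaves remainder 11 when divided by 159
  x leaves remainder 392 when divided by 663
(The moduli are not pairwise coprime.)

gcd(333, 159) = 3 and 3 | (11 − 272), so the pair is consistent; merging gives x ≡ 8597 (mod 17649), where 17649 = lcm(333, 159).
gcd(17649, 663) = 3 and 3 | (392 − 8597), so the pair is consistent; merging gives x ≡ 3044225 (mod 3900429), where 3900429 = lcm(17649, 663).
The solution is unique modulo lcm(333, 159, 663) = 3900429.

3044225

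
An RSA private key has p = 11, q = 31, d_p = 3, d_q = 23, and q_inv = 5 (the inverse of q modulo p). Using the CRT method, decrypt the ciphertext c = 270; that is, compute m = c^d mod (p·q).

m₁ = c^(d_p) mod p: c ≡ 6 (mod 11), and 6^3 mod 11 = 7.
m₂ = c^(d_q) mod q: c ≡ 22 (mod 31), and 22^23 mod 31 = 3.
h = q_inv·(m₁ − m₂) mod p = 5·(7 − 3) mod 11 = 9.
m = m₂ + h·q = 3 + 9·31 = 282.

282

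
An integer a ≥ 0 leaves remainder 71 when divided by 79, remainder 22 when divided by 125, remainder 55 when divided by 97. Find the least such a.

The moduli are pairwise coprime; N = 79·125·97 = 957875.
N/79 = 12125; 12125 ≡ 38 (mod 79); 38·52 ≡ 1, so inverse 52.
N/125 = 7663; 7663 ≡ 38 (mod 125); 38·102 ≡ 1, so inverse 102.
N/97 = 9875; 9875 ≡ 78 (mod 97); 78·51 ≡ 1, so inverse 51.
a ≡ 71·12125·52 + 22·7663·102 + 55·9875·51 = 89660647.
89660647 mod 957875 = 578272.

578272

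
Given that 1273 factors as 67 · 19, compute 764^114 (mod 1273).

600

Mod 67: 764 ≡ 27; by Fermat, exponent reduces to 114 mod 66 = 48; 27^48 ≡ 64 (mod 67).
Mod 19: 764 ≡ 4; by Fermat, exponent reduces to 114 mod 18 = 6; 4^6 ≡ 11 (mod 19).
Combine by CRT: x ≡ 64 (mod 67), x ≡ 11 (mod 19) ⇒ x ≡ 600 (mod 1273).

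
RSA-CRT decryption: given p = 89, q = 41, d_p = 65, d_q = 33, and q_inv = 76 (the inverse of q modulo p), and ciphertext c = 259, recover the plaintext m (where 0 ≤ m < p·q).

2859

m₁ = c^(d_p) mod p: c ≡ 81 (mod 89), and 81^65 mod 89 = 11.
m₂ = c^(d_q) mod q: c ≡ 13 (mod 41), and 13^33 mod 41 = 30.
h = q_inv·(m₁ − m₂) mod p = 76·(11 − 30) mod 89 = 69.
m = m₂ + h·q = 30 + 69·41 = 2859.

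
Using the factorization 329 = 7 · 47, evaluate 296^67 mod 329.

100

Mod 7: 296 ≡ 2; by Fermat, exponent reduces to 67 mod 6 = 1; 2^1 ≡ 2 (mod 7).
Mod 47: 296 ≡ 14; by Fermat, exponent reduces to 67 mod 46 = 21; 14^21 ≡ 6 (mod 47).
Combine by CRT: x ≡ 2 (mod 7), x ≡ 6 (mod 47) ⇒ x ≡ 100 (mod 329).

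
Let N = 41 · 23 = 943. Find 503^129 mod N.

914

Mod 41: 503 ≡ 11; by Fermat, exponent reduces to 129 mod 40 = 9; 11^9 ≡ 12 (mod 41).
Mod 23: 503 ≡ 20; by Fermat, exponent reduces to 129 mod 22 = 19; 20^19 ≡ 17 (mod 23).
Combine by CRT: x ≡ 12 (mod 41), x ≡ 17 (mod 23) ⇒ x ≡ 914 (mod 943).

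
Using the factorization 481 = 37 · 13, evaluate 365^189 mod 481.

Mod 37: 365 ≡ 32; by Fermat, exponent reduces to 189 mod 36 = 9; 32^9 ≡ 31 (mod 37).
Mod 13: 365 ≡ 1; by Fermat, exponent reduces to 189 mod 12 = 9; 1^9 ≡ 1 (mod 13).
Combine by CRT: x ≡ 31 (mod 37), x ≡ 1 (mod 13) ⇒ x ≡ 105 (mod 481).

105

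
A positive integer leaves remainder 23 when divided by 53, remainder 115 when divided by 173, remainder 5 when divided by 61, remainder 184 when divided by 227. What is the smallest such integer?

Combine the congruences pairwise.
From t ≡ 23 (mod 53) write t = 23 + 53s. Substituting into t ≡ 115 (mod 173) gives 53s ≡ 92 (mod 173), and since 53⁻¹ ≡ 111 (mod 173), s ≡ 5. Hence t ≡ 23 + 53·5 = 288 (mod 9169).
From t ≡ 288 (mod 9169) write t = 288 + 9169s. Substituting into t ≡ 5 (mod 61) gives 9169s ≡ 22 (mod 61), and since 19⁻¹ ≡ 45 (mod 61), s ≡ 14. Hence t ≡ 288 + 9169·14 = 128654 (mod 559309).
From t ≡ 128654 (mod 559309) write t = 128654 + 559309s. Substituting into t ≡ 184 (mod 227) gives 559309s ≡ 12 (mod 227), and since 208⁻¹ ≡ 215 (mod 227), s ≡ 83. Hence t ≡ 128654 + 559309·83 = 46551301 (mod 126963143).

46551301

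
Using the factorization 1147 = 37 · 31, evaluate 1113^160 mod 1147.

366

Mod 37: 1113 ≡ 3; by Fermat, exponent reduces to 160 mod 36 = 16; 3^16 ≡ 33 (mod 37).
Mod 31: 1113 ≡ 28; by Fermat, exponent reduces to 160 mod 30 = 10; 28^10 ≡ 25 (mod 31).
Combine by CRT: x ≡ 33 (mod 37), x ≡ 25 (mod 31) ⇒ x ≡ 366 (mod 1147).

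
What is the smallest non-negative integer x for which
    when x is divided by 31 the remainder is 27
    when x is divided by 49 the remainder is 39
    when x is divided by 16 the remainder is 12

From x ≡ 27 (mod 31) write x = 27 + 31t. Substituting into x ≡ 39 (mod 49) gives 31t ≡ 12 (mod 49), and since 31⁻¹ ≡ 19 (mod 49), t ≡ 32. Hence x ≡ 27 + 31·32 = 1019 (mod 1519).
From x ≡ 1019 (mod 1519) write x = 1019 + 1519t. Substituting into x ≡ 12 (mod 16) gives 1519t ≡ 1 (mod 16), and since 15⁻¹ ≡ 15 (mod 16), t ≡ 15. Hence x ≡ 1019 + 1519·15 = 23804 (mod 24304).

23804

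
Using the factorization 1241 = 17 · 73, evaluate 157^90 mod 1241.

849

Mod 17: 157 ≡ 4; by Fermat, exponent reduces to 90 mod 16 = 10; 4^10 ≡ 16 (mod 17).
Mod 73: 157 ≡ 11; by Fermat, exponent reduces to 90 mod 72 = 18; 11^18 ≡ 46 (mod 73).
Combine by CRT: x ≡ 16 (mod 17), x ≡ 46 (mod 73) ⇒ x ≡ 849 (mod 1241).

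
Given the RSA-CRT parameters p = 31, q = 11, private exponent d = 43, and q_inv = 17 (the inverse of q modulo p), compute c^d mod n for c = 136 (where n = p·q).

d_p = d mod (p−1) = 43 mod 30 = 13; d_q = d mod (q−1) = 3.
m₁ = c^(d_p) mod p: c ≡ 12 (mod 31), and 12^13 mod 31 = 17.
m₂ = c^(d_q) mod q: c ≡ 4 (mod 11), and 4^3 mod 11 = 9.
h = q_inv·(m₁ − m₂) mod p = 17·(17 − 9) mod 31 = 12.
m = m₂ + h·q = 9 + 12·11 = 141.

141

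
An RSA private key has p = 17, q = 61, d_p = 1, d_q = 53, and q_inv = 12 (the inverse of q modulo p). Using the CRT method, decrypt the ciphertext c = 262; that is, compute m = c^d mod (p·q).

823

m₁ = c^(d_p) mod p: c ≡ 7 (mod 17), and 7^1 mod 17 = 7.
m₂ = c^(d_q) mod q: c ≡ 18 (mod 61), and 18^53 mod 61 = 30.
h = q_inv·(m₁ − m₂) mod p = 12·(7 − 30) mod 17 = 13.
m = m₂ + h·q = 30 + 13·61 = 823.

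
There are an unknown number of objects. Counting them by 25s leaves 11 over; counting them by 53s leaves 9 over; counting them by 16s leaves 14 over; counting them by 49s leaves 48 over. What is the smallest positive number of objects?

From N ≡ 11 (mod 25) write N = 11 + 25t. Substituting into N ≡ 9 (mod 53) gives 25t ≡ 51 (mod 53), and since 25⁻¹ ≡ 17 (mod 53), t ≡ 19. Hence N ≡ 11 + 25·19 = 486 (mod 1325).
From N ≡ 486 (mod 1325) write N = 486 + 1325t. Substituting into N ≡ 14 (mod 16) gives 1325t ≡ 8 (mod 16), and since 13⁻¹ ≡ 5 (mod 16), t ≡ 8. Hence N ≡ 486 + 1325·8 = 11086 (mod 21200).
From N ≡ 11086 (mod 21200) write N = 11086 + 21200t. Substituting into N ≡ 48 (mod 49) gives 21200t ≡ 36 (mod 49), and since 32⁻¹ ≡ 23 (mod 49), t ≡ 44. Hence N ≡ 11086 + 21200·44 = 943886 (mod 1038800).

943886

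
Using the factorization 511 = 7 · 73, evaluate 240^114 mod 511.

Mod 7: 240 ≡ 2; since 6 | 114, by Fermat 2^114 ≡ 1 (mod 7).
Mod 73: 240 ≡ 21; by Fermat, exponent reduces to 114 mod 72 = 42; 21^42 ≡ 46 (mod 73).
Combine by CRT: x ≡ 1 (mod 7), x ≡ 46 (mod 73) ⇒ x ≡ 484 (mod 511).

484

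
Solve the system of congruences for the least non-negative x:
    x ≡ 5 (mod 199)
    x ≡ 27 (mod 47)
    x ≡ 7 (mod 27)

The moduli are pairwise coprime; N = 199·47·27 = 252531.
N/199 = 1269; 1269 ≡ 75 (mod 199); 75·69 ≡ 1, so inverse 69.
N/47 = 5373; 5373 ≡ 15 (mod 47); 15·22 ≡ 1, so inverse 22.
N/27 = 9353; 9353 ≡ 11 (mod 27); 11·5 ≡ 1, so inverse 5.
x ≡ 5·1269·69 + 27·5373·22 + 7·9353·5 = 3956722.
3956722 mod 252531 = 168757.

168757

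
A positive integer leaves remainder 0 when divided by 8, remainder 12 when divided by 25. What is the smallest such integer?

112

From x ≡ 0 (mod 8) write x = 0 + 8t. Substituting into x ≡ 12 (mod 25) gives 8t ≡ 12 (mod 25), and since 8⁻¹ ≡ 22 (mod 25), t ≡ 14. Hence x ≡ 0 + 8·14 = 112 (mod 200).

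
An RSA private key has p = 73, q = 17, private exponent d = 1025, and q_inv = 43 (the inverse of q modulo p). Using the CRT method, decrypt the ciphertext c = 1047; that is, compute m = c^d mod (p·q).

d_p = d mod (p−1) = 1025 mod 72 = 17; d_q = d mod (q−1) = 1.
m₁ = c^(d_p) mod p: c ≡ 25 (mod 73), and 25^17 mod 73 = 35.
m₂ = c^(d_q) mod q: c ≡ 10 (mod 17), and 10^1 mod 17 = 10.
h = q_inv·(m₁ − m₂) mod p = 43·(35 − 10) mod 73 = 53.
m = m₂ + h·q = 10 + 53·17 = 911.

911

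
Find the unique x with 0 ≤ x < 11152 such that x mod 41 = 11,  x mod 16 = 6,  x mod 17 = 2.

From x ≡ 11 (mod 41) write x = 11 + 41t. Substituting into x ≡ 6 (mod 16) gives 41t ≡ 11 (mod 16), and since 9⁻¹ ≡ 9 (mod 16), t ≡ 3. Hence x ≡ 11 + 41·3 = 134 (mod 656).
From x ≡ 134 (mod 656) write x = 134 + 656t. Substituting into x ≡ 2 (mod 17) gives 656t ≡ 4 (mod 17), and since 10⁻¹ ≡ 12 (mod 17), t ≡ 14. Hence x ≡ 134 + 656·14 = 9318 (mod 11152).

9318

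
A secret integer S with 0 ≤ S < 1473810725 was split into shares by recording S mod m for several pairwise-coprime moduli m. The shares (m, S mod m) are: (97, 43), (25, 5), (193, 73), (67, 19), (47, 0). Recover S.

Combine the congruences pairwise.
From S ≡ 43 (mod 97) write S = 43 + 97t. Substituting into S ≡ 5 (mod 25) gives 97t ≡ 12 (mod 25), and since 22⁻¹ ≡ 8 (mod 25), t ≡ 21. Hence S ≡ 43 + 97·21 = 2080 (mod 2425).
From S ≡ 2080 (mod 2425) write S = 2080 + 2425t. Substituting into S ≡ 73 (mod 193) gives 2425t ≡ 116 (mod 193), and since 109⁻¹ ≡ 85 (mod 193), t ≡ 17. Hence S ≡ 2080 + 2425·17 = 43305 (mod 468025).
From S ≡ 43305 (mod 468025) write S = 43305 + 468025t. Substituting into S ≡ 19 (mod 67) gives 468025t ≡ 63 (mod 67), and since 30⁻¹ ≡ 38 (mod 67), t ≡ 49. Hence S ≡ 43305 + 468025·49 = 22976530 (mod 31357675).
From S ≡ 22976530 (mod 31357675) write S = 22976530 + 31357675t. Substituting into S ≡ 0 (mod 47) gives 31357675t ≡ 31 (mod 47), and since 27⁻¹ ≡ 7 (mod 47), t ≡ 29. Hence S ≡ 22976530 + 31357675·29 = 932349105 (mod 1473810725).

932349105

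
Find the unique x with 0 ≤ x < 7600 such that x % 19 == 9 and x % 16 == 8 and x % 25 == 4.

Combine the congruences pairwise.
From x ≡ 9 (mod 19) write x = 9 + 19t. Substituting into x ≡ 8 (mod 16) gives 19t ≡ 15 (mod 16), and since 3⁻¹ ≡ 11 (mod 16), t ≡ 5. Hence x ≡ 9 + 19·5 = 104 (mod 304).
From x ≡ 104 (mod 304) write x = 104 + 304t. Substituting into x ≡ 4 (mod 25) gives 304t ≡ 0 (mod 25), and since 4⁻¹ ≡ 19 (mod 25), t ≡ 0. Hence x ≡ 104 + 304·0 = 104 (mod 7600).

104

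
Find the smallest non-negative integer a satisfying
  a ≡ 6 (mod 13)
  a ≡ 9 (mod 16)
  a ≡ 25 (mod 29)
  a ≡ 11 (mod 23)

The moduli are pairwise coprime; N = 13·16·29·23 = 138736.
N/13 = 10672; 10672 ≡ 12 (mod 13); 12·12 ≡ 1, so inverse 12.
N/16 = 8671; 8671 ≡ 15 (mod 16); 15·15 ≡ 1, so inverse 15.
N/29 = 4784; 4784 ≡ 28 (mod 29); 28·28 ≡ 1, so inverse 28.
N/23 = 6032; 6032 ≡ 6 (mod 23); 6·4 ≡ 1, so inverse 4.
a ≡ 6·10672·12 + 9·8671·15 + 25·4784·28 + 11·6032·4 = 5553177.
5553177 mod 138736 = 3737.

3737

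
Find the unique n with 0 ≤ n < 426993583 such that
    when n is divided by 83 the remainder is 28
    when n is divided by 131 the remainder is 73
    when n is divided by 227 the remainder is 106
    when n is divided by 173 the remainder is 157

131490537

The moduli are pairwise coprime; M = 83·131·227·173 = 426993583.
M/83 = 5144501; 5144501 ≡ 78 (mod 83); 78·33 ≡ 1, so inverse 33.
M/131 = 3259493; 3259493 ≡ 82 (mod 131); 82·8 ≡ 1, so inverse 8.
M/227 = 1881029; 1881029 ≡ 107 (mod 227); 107·157 ≡ 1, so inverse 157.
M/173 = 2468171; 2468171 ≡ 153 (mod 173); 153·147 ≡ 1, so inverse 147.
n ≡ 28·5144501·33 + 73·3259493·8 + 106·1881029·157 + 157·2468171·147 = 94924065963.
94924065963 mod 426993583 = 131490537.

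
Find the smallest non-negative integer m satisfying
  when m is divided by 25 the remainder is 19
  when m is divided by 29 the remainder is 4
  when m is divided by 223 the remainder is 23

The moduli are pairwise coprime; N = 25·29·223 = 161675.
N/25 = 6467; 6467 ≡ 17 (mod 25); 17·3 ≡ 1, so inverse 3.
N/29 = 5575; 5575 ≡ 7 (mod 29); 7·25 ≡ 1, so inverse 25.
N/223 = 725; 725 ≡ 56 (mod 223); 56·4 ≡ 1, so inverse 4.
m ≡ 19·6467·3 + 4·5575·25 + 23·725·4 = 992819.
992819 mod 161675 = 22769.

22769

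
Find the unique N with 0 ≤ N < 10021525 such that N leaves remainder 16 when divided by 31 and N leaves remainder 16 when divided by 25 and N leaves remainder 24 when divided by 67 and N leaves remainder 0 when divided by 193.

5430441

From N ≡ 16 (mod 31) write N = 16 + 31t. Substituting into N ≡ 16 (mod 25) gives 31t ≡ 0 (mod 25), and since 6⁻¹ ≡ 21 (mod 25), t ≡ 0. Hence N ≡ 16 + 31·0 = 16 (mod 775).
From N ≡ 16 (mod 775) write N = 16 + 775t. Substituting into N ≡ 24 (mod 67) gives 775t ≡ 8 (mod 67), and since 38⁻¹ ≡ 30 (mod 67), t ≡ 39. Hence N ≡ 16 + 775·39 = 30241 (mod 51925).
From N ≡ 30241 (mod 51925) write N = 30241 + 51925t. Substituting into N ≡ 0 (mod 193) gives 51925t ≡ 60 (mod 193), and since 8⁻¹ ≡ 169 (mod 193), t ≡ 104. Hence N ≡ 30241 + 51925·104 = 5430441 (mod 10021525).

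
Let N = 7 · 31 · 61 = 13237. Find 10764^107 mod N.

Mod 7: 10764 ≡ 5; by Fermat, exponent reduces to 107 mod 6 = 5; 5^5 ≡ 3 (mod 7).
Mod 31: 10764 ≡ 7; by Fermat, exponent reduces to 107 mod 30 = 17; 7^17 ≡ 18 (mod 31).
Mod 61: 10764 ≡ 28; by Fermat, exponent reduces to 107 mod 60 = 47; 28^47 ≡ 23 (mod 61).
Combine by CRT: x ≡ 3 (mod 7), x ≡ 18 (mod 31), x ≡ 23 (mod 61) ⇒ x ≡ 7892 (mod 13237).

7892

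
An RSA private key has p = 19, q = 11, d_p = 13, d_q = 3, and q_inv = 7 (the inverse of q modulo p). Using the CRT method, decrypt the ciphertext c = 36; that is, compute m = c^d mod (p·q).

16

m₁ = c^(d_p) mod p: c ≡ 17 (mod 19), and 17^13 mod 19 = 16.
m₂ = c^(d_q) mod q: c ≡ 3 (mod 11), and 3^3 mod 11 = 5.
h = q_inv·(m₁ − m₂) mod p = 7·(16 − 5) mod 19 = 1.
m = m₂ + h·q = 5 + 1·11 = 16.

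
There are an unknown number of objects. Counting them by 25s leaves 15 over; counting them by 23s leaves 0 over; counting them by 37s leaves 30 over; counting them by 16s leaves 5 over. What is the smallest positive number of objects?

109365

The moduli are pairwise coprime; M = 25·23·37·16 = 340400.
M/25 = 13616; 13616 ≡ 16 (mod 25); 16·11 ≡ 1, so inverse 11.
M/23 = 14800; 14800 ≡ 11 (mod 23); 11·21 ≡ 1, so inverse 21.
M/37 = 9200; 9200 ≡ 24 (mod 37); 24·17 ≡ 1, so inverse 17.
M/16 = 21275; 21275 ≡ 11 (mod 16); 11·3 ≡ 1, so inverse 3.
N ≡ 15·13616·11 + 0·14800·21 + 30·9200·17 + 5·21275·3 = 7257765.
7257765 mod 340400 = 109365.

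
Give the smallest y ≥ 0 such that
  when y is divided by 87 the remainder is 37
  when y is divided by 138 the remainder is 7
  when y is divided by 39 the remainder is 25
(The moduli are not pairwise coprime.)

28573

gcd(87, 138) = 3 and 3 | (7 − 37), so the pair is consistent; merging gives y ≡ 559 (mod 4002), where 4002 = lcm(87, 138).
gcd(4002, 39) = 3 and 3 | (25 − 559), so the pair is consistent; merging gives y ≡ 28573 (mod 52026), where 52026 = lcm(4002, 39).
The solution is unique modulo lcm(87, 138, 39) = 52026.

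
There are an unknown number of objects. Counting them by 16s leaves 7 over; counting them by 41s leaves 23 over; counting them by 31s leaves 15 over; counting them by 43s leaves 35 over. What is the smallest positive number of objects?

The moduli are pairwise coprime; M = 16·41·31·43 = 874448.
M/16 = 54653; 54653 ≡ 13 (mod 16); 13·5 ≡ 1, so inverse 5.
M/41 = 21328; 21328 ≡ 8 (mod 41); 8·36 ≡ 1, so inverse 36.
M/31 = 28208; 28208 ≡ 29 (mod 31); 29·15 ≡ 1, so inverse 15.
M/43 = 20336; 20336 ≡ 40 (mod 43); 40·14 ≡ 1, so inverse 14.
N ≡ 7·54653·5 + 23·21328·36 + 15·28208·15 + 35·20336·14 = 35883879.
35883879 mod 874448 = 31511.

31511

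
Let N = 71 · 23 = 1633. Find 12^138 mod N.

Mod 71: 12 ≡ 12; by Fermat, exponent reduces to 138 mod 70 = 68; 12^68 ≡ 36 (mod 71).
Mod 23: 12 ≡ 12; by Fermat, exponent reduces to 138 mod 22 = 6; 12^6 ≡ 9 (mod 23).
Combine by CRT: x ≡ 36 (mod 71), x ≡ 9 (mod 23) ⇒ x ≡ 1527 (mod 1633).

1527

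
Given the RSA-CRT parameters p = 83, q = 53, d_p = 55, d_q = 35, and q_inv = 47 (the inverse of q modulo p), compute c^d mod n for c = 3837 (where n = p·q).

m₁ = c^(d_p) mod p: c ≡ 19 (mod 83), and 19^55 mod 83 = 79.
m₂ = c^(d_q) mod q: c ≡ 21 (mod 53), and 21^35 mod 53 = 41.
h = q_inv·(m₁ − m₂) mod p = 47·(79 − 41) mod 83 = 43.
m = m₂ + h·q = 41 + 43·53 = 2320.

2320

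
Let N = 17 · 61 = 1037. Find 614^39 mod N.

Mod 17: 614 ≡ 2; by Fermat, exponent reduces to 39 mod 16 = 7; 2^7 ≡ 9 (mod 17).
Mod 61: 614 ≡ 4; 4^39 ≡ 27 (mod 61).
Combine by CRT: x ≡ 9 (mod 17), x ≡ 27 (mod 61) ⇒ x ≡ 332 (mod 1037).

332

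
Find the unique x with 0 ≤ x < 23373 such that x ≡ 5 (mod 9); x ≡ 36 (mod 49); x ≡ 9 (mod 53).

Combine the congruences pairwise.
From x ≡ 5 (mod 9) write x = 5 + 9t. Substituting into x ≡ 36 (mod 49) gives 9t ≡ 31 (mod 49), and since 9⁻¹ ≡ 11 (mod 49), t ≡ 47. Hence x ≡ 5 + 9·47 = 428 (mod 441).
From x ≡ 428 (mod 441) write x = 428 + 441t. Substituting into x ≡ 9 (mod 53) gives 441t ≡ 5 (mod 53), and since 17⁻¹ ≡ 25 (mod 53), t ≡ 19. Hence x ≡ 428 + 441·19 = 8807 (mod 23373).

8807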